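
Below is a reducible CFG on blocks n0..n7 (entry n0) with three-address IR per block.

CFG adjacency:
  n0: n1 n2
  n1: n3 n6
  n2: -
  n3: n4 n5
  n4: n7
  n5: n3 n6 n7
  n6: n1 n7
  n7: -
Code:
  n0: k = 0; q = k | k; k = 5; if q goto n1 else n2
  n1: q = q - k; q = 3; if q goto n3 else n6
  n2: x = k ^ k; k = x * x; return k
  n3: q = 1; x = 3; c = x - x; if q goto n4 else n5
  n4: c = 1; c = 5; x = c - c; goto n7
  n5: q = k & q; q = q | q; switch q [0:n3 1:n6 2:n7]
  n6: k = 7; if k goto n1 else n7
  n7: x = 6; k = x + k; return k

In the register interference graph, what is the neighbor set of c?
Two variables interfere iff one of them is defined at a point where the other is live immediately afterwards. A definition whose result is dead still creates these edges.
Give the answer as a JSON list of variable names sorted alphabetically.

Block summaries:
  n0: {k,q} / ∅
  n1: {q} / {k,q}
  n2: {k,x} / {k}
  n3: {c,q,x} / ∅
  n4: {c,x} / ∅
  n5: {q} / {k,q}
  n6: {k} / ∅
  n7: {k,x} / {k}

Live sets:
  live n0: ∅→{k,q}
  live n1: {k,q}→{k,q}
  live n2: {k}→∅
  live n3: {k}→{k,q}
  live n4: {k}→{k}
  live n5: {k,q}→{k,q}
  live n6: {q}→{k,q}
  live n7: {k}→∅

Conflict graph:
  c — {k,q}
  k — {c,q,x}
  q — {c,k,x}
  x — {k,q}

N(c) = ["k", "q"]

Answer: ["k", "q"]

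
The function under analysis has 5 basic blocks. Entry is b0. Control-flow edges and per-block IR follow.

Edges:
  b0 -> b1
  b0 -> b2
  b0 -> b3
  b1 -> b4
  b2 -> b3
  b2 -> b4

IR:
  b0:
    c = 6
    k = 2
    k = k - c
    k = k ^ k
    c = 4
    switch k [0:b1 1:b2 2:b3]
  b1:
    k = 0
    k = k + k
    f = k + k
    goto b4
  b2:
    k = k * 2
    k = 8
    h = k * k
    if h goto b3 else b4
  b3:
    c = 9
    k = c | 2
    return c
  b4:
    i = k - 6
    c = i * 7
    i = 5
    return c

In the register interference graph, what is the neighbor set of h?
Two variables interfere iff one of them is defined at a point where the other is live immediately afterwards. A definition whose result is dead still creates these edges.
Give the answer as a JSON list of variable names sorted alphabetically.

Block summaries:
  b0 def {c,k} use ∅
  b1 def {f,k} use ∅
  b2 def {h,k} use {k}
  b3 def {c,k} use ∅
  b4 def {c,i} use {k}

Backward fixpoint:
  b0 li=∅ lo={k}
  b1 li=∅ lo={k}
  b2 li={k} lo={k}
  b3 li=∅ lo=∅
  b4 li={k} lo=∅

Interference:
  c — {i,k}
  f — {k}
  h — {k}
  i — {c}
  k — {c,f,h}

N(h) = ["k"]

Answer: ["k"]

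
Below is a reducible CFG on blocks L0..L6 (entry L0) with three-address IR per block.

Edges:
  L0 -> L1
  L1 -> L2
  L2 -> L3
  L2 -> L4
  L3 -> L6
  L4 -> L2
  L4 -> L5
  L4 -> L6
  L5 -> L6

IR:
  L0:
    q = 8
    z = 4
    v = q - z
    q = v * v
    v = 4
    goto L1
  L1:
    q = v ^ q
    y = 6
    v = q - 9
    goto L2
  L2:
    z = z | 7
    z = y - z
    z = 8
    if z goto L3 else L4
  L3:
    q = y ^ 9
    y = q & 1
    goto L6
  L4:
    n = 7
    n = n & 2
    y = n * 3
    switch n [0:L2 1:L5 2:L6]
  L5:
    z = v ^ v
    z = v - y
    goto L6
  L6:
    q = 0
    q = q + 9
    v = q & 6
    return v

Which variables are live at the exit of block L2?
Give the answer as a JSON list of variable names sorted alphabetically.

Answer: ["v", "y", "z"]

Derivation:
Block summaries:
  L0 def {q,v,z} use ∅
  L1 def {q,v,y} use {q,v}
  L2 def {z} use {y,z}
  L3 def {q,y} use {y}
  L4 def {n,y} use ∅
  L5 def {z} use {v,y}
  L6 def {q,v} use ∅

Backward fixpoint:
  live L0: ∅→{q,v,z}
  live L1: {q,v,z}→{v,y,z}
  live L2: {v,y,z}→{v,y,z}
  live L3: {y}→∅
  live L4: {v,z}→{v,y,z}
  live L5: {v,y}→∅
  live L6: ∅→∅

live-out(L2) = ["v", "y", "z"]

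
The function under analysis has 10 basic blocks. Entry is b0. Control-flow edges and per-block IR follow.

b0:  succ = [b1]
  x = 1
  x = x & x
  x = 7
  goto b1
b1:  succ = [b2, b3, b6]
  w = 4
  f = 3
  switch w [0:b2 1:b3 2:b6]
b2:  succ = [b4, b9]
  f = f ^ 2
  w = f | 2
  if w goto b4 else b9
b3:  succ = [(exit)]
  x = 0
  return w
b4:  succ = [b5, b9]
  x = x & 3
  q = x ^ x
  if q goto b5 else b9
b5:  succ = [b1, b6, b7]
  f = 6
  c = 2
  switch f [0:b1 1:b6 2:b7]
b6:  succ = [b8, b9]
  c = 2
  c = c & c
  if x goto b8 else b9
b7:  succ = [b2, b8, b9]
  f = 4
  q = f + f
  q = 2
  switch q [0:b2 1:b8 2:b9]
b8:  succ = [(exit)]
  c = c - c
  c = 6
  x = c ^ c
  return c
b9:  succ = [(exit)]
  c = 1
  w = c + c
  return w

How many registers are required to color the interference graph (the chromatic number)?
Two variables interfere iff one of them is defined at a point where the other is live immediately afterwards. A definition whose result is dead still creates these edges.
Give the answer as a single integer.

Per-block:
  b0: {x} / ∅
  b1: {f,w} / ∅
  b2: {f,w} / {f}
  b3: {x} / {w}
  b4: {q,x} / {x}
  b5: {c,f} / ∅
  b6: {c} / {x}
  b7: {f,q} / ∅
  b8: {c,x} / {c}
  b9: {c,w} / ∅

Liveness:
  b0 li=∅ lo={x}
  b1 li={x} lo={f,w,x}
  b2 li={f,x} lo={x}
  b3 li={w} lo=∅
  b4 li={x} lo={x}
  b5 li={x} lo={c,x}
  b6 li={x} lo={c}
  b7 li={c,x} lo={c,f,x}
  b8 li={c} lo=∅
  b9 li=∅ lo=∅

Conflict graph:
  c: {f,q,x}
  f: {c,q,w,x}
  q: {c,f,x}
  w: {f,x}
  x: {c,f,q,w}

Colouring:
  clique {c,f,q,x} ⇒ need ≥ 4
  4-colouring: r0={f}  r1={x}  r2={c,w}  r3={q}
  χ = 4

Answer: 4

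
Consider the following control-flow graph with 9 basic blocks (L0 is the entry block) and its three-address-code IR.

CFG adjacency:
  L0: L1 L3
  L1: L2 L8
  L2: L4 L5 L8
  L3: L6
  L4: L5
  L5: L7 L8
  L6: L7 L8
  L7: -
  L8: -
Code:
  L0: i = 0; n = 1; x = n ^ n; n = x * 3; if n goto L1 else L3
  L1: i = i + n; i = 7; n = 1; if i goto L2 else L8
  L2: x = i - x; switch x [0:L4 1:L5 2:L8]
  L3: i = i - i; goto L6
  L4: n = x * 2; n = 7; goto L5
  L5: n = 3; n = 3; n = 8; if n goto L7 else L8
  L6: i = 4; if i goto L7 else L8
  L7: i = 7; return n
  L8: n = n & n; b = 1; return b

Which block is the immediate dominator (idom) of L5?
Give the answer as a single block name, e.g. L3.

idom tree: L1←L0 L2←L1 L3←L0 L4←L2 L5←L2 L6←L3 L7←L0 L8←L0
Dom∩ at merges:
  L5: preds {L2,L4}: {L0,L1,L2} ∩ {L0,L1,L2,L4} = {L0,L1,L2}; idom=L2
  L7: preds {L5,L6}: {L0,L1,L2,L5} ∩ {L0,L3,L6} = {L0}; idom=L0
  L8: preds {L1,L2,L5,L6}: {L0,L1} ∩ {L0,L1,L2} ∩ {L0,L1,L2,L5} ∩ {L0,L3,L6} = {L0}; idom=L0

idom(L5) = L2

Answer: L2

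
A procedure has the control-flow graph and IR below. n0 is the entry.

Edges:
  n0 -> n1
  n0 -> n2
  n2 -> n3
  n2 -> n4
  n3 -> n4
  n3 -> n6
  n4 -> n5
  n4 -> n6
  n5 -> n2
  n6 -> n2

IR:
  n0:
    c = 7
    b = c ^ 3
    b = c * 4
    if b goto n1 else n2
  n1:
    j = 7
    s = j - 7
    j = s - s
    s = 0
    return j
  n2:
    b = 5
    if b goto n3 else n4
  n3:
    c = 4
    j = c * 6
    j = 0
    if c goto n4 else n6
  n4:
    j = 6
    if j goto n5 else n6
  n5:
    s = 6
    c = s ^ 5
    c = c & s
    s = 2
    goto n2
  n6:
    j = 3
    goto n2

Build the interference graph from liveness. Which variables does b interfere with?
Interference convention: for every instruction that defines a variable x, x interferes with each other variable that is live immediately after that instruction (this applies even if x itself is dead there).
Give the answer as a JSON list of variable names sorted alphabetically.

Per-block:
  n0: {b,c} / ∅
  n1: {j,s} / ∅
  n2: {b} / ∅
  n3: {c,j} / ∅
  n4: {j} / ∅
  n5: {c,s} / ∅
  n6: {j} / ∅

Live sets:
  n0: in=∅ out=∅
  n1: in=∅ out=∅
  n2: in=∅ out=∅
  n3: in=∅ out=∅
  n4: in=∅ out=∅
  n5: in=∅ out=∅
  n6: in=∅ out=∅

Interference:
  b — {c}
  c — {b,j,s}
  j — {c,s}
  s — {c,j}

N(b) = ["c"]

Answer: ["c"]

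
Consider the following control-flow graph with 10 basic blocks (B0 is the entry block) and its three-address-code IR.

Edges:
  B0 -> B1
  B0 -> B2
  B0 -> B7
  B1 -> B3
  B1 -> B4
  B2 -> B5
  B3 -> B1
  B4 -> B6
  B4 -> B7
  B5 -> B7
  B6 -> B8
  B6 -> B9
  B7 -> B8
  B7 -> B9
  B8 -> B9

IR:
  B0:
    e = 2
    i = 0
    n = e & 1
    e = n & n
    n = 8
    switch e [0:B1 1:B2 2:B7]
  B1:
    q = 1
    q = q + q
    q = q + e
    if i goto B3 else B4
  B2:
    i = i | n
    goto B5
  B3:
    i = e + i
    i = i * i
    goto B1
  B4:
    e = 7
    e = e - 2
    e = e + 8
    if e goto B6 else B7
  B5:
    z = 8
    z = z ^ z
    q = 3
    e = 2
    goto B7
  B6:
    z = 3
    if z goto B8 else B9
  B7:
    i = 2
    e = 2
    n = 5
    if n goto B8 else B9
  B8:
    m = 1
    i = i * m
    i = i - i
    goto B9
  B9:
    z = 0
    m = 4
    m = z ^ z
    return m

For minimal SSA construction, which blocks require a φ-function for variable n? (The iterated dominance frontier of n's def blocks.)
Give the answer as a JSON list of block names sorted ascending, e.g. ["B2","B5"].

Answer: ["B8", "B9"]

Analysis:
idom tree: B1←B0 B2←B0 B3←B1 B4←B1 B5←B2 B6←B4 B7←B0 B8←B0 B9←B0
Dom at joins:
  B1: preds {B0,B3}: {B0} ∩ {B0,B1,B3} = {B0}; idom=B0
  B7: preds {B0,B4,B5}: {B0} ∩ {B0,B1,B4} ∩ {B0,B2,B5} = {B0}; idom=B0
  B8: preds {B6,B7}: {B0,B1,B4,B6} ∩ {B0,B7} = {B0}; idom=B0
  B9: preds {B6,B7,B8}: {B0,B1,B4,B6} ∩ {B0,B7} ∩ {B0,B8} = {B0}; idom=B0

DF walk-up:
  join B1 pred B0: · stop@B0
  join B1 pred B3: B3→B1 stop@B0
  join B7 pred B0: · stop@B0
  join B7 pred B4: B4→B1 stop@B0
  join B7 pred B5: B5→B2 stop@B0
  join B8 pred B6: B6→B4→B1 stop@B0
  join B8 pred B7: B7 stop@B0
  join B9 pred B6: B6→B4→B1 stop@B0
  join B9 pred B7: B7 stop@B0
  join B9 pred B8: B8 stop@B0
  B0: DF=∅
  B1: DF={B1,B7,B8,B9}
  B2: DF={B7}
  B3: DF={B1}
  B4: DF={B7,B8,B9}
  B5: DF={B7}
  B6: DF={B8,B9}
  B7: DF={B8,B9}
  B8: DF={B9}
  B9: DF=∅

φ for n: defs {B0,B7}
  DF⁺ = {B8,B9}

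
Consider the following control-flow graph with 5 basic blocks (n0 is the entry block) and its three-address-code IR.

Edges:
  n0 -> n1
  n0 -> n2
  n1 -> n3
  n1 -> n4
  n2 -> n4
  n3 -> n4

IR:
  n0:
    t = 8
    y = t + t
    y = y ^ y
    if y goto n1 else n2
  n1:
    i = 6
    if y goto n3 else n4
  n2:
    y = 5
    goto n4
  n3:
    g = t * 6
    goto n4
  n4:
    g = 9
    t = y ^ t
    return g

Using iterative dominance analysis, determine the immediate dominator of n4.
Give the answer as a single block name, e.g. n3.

idom tree: n1←n0 n2←n0 n3←n1 n4←n0
Dom∩ at merges:
  n4: preds {n1,n2,n3}: {n0,n1} ∩ {n0,n2} ∩ {n0,n1,n3} = {n0}; idom=n0

idom(n4) = n0

Answer: n0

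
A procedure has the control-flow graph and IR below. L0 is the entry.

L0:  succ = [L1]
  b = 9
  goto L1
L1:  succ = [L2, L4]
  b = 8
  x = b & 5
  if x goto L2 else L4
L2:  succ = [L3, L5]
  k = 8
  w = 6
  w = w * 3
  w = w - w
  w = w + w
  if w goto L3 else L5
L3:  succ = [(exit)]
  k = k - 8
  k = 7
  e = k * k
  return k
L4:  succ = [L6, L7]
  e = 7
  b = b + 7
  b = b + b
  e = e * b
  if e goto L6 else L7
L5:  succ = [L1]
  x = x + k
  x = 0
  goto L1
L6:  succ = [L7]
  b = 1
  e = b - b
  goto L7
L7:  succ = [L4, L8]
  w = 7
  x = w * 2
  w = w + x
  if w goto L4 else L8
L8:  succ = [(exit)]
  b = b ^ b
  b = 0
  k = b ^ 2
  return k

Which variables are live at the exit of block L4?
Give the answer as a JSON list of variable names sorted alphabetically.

Answer: ["b"]

Derivation:
def/use:
  L0 def {b} use ∅
  L1 def {b,x} use ∅
  L2 def {k,w} use ∅
  L3 def {e,k} use {k}
  L4 def {b,e} use {b}
  L5 def {x} use {k,x}
  L6 def {b,e} use ∅
  L7 def {w,x} use ∅
  L8 def {b,k} use {b}

Backward fixpoint:
  L0 li=∅ lo=∅
  L1 li=∅ lo={b,x}
  L2 li={x} lo={k,x}
  L3 li={k} lo=∅
  L4 li={b} lo={b}
  L5 li={k,x} lo=∅
  L6 li=∅ lo={b}
  L7 li={b} lo={b}
  L8 li={b} lo=∅

live-out(L4) = ["b"]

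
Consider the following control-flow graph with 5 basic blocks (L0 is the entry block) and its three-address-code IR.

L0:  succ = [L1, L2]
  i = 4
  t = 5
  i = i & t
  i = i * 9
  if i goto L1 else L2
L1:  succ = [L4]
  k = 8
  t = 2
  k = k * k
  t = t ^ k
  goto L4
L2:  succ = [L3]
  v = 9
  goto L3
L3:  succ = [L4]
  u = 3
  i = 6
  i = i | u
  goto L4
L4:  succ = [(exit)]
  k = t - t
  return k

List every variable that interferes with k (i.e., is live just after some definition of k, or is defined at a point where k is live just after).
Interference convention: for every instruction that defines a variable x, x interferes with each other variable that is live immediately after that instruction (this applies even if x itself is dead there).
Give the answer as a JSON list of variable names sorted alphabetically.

Answer: ["t"]

Derivation:
def/use:
  L0: def={i,t} ue=∅
  L1: def={k,t} ue=∅
  L2: def={v} ue=∅
  L3: def={i,u} ue=∅
  L4: def={k} ue={t}

Liveness:
  L0 li=∅ lo={t}
  L1 li=∅ lo={t}
  L2 li={t} lo={t}
  L3 li={t} lo={t}
  L4 li={t} lo=∅

Interference:
  i↔{t,u}
  k↔{t}
  t↔{i,k,u,v}
  u↔{i,t}
  v↔{t}

N(k) = ["t"]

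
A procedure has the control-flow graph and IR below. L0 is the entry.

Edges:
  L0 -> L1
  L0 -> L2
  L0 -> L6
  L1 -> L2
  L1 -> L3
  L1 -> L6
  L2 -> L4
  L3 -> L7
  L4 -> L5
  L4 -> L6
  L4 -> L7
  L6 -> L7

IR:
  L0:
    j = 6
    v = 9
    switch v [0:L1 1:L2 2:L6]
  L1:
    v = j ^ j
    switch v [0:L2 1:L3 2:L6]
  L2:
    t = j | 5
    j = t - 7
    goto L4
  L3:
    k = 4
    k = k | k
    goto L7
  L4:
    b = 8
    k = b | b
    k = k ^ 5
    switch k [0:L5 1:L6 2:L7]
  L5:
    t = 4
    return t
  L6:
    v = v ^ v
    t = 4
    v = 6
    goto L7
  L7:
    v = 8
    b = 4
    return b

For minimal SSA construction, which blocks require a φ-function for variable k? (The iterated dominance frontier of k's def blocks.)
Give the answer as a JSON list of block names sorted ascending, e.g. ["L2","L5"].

Answer: ["L6", "L7"]

Derivation:
idom tree: L1←L0 L2←L0 L3←L1 L4←L2 L5←L4 L6←L0 L7←L0
Dom∩ at merges:
  L2: preds {L0,L1}: {L0} ∩ {L0,L1} = {L0}; idom=L0
  L6: preds {L0,L1,L4}: {L0} ∩ {L0,L1} ∩ {L0,L2,L4} = {L0}; idom=L0
  L7: preds {L3,L4,L6}: {L0,L1,L3} ∩ {L0,L2,L4} ∩ {L0,L6} = {L0}; idom=L0

DF derivation:
  join L2 pred L0: · stop@L0
  join L2 pred L1: L1 stop@L0
  join L6 pred L0: · stop@L0
  join L6 pred L1: L1 stop@L0
  join L6 pred L4: L4→L2 stop@L0
  join L7 pred L3: L3→L1 stop@L0
  join L7 pred L4: L4→L2 stop@L0
  join L7 pred L6: L6 stop@L0
  DF(L0)=∅
  DF(L1)={L2,L6,L7}
  DF(L2)={L6,L7}
  DF(L3)={L7}
  DF(L4)={L6,L7}
  DF(L5)=∅
  DF(L6)={L7}
  DF(L7)=∅

φ for k: defs {L3,L4}
  DF⁺ = {L6,L7}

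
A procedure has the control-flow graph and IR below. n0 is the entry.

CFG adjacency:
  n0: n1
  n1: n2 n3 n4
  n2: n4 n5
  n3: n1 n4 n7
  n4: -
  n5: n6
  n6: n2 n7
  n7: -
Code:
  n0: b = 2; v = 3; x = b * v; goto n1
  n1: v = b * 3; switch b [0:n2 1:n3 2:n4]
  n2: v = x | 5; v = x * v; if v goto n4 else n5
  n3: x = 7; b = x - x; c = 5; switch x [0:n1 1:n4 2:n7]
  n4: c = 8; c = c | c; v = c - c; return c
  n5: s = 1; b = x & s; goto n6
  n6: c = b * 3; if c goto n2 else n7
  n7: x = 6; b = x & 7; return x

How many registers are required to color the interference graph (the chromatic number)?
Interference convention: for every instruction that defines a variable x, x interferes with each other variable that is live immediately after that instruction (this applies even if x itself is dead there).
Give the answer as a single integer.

Block summaries:
  n0 def {b,v,x} use ∅
  n1 def {v} use {b}
  n2 def {v} use {x}
  n3 def {b,c,x} use ∅
  n4 def {c,v} use ∅
  n5 def {b,s} use {x}
  n6 def {c} use {b}
  n7 def {b,x} use ∅

Live sets:
  n0 li=∅ lo={b,x}
  n1 li={b,x} lo={x}
  n2 li={x} lo={x}
  n3 li=∅ lo={b,x}
  n4 li=∅ lo=∅
  n5 li={x} lo={b,x}
  n6 li={b,x} lo={x}
  n7 li=∅ lo=∅

Interference:
  b — {c,v,x}
  c — {b,v,x}
  s — {x}
  v — {b,c,x}
  x — {b,c,s,v}

Chromatic number:
  clique {b,c,v,x} ⇒ need ≥ 4
  assign b→c1 c→c2 s→c1 v→c3 x→c0 — no edge inside a register ⇒ χ ≤ 4
  χ = 4

Answer: 4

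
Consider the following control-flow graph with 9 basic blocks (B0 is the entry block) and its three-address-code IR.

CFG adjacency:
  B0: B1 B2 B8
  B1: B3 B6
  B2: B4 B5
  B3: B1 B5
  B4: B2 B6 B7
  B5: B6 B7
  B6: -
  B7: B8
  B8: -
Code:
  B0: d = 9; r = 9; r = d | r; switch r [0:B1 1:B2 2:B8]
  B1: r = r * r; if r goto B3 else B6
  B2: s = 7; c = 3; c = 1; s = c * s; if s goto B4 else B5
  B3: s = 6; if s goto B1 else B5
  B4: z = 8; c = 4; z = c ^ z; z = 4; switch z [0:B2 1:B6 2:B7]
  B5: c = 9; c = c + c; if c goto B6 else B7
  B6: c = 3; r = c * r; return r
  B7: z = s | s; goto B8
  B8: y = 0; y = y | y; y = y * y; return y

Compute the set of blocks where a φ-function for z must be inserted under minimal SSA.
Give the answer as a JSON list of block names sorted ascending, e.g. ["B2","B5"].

Answer: ["B2", "B5", "B6", "B7", "B8"]

Working:
idom tree: B1←B0 B2←B0 B3←B1 B4←B2 B5←B0 B6←B0 B7←B0 B8←B0
Dom∩ at merges:
  B1: preds {B0,B3}: {B0} ∩ {B0,B1,B3} = {B0}; idom=B0
  B2: preds {B0,B4}: {B0} ∩ {B0,B2,B4} = {B0}; idom=B0
  B5: preds {B2,B3}: {B0,B2} ∩ {B0,B1,B3} = {B0}; idom=B0
  B6: preds {B1,B4,B5}: {B0,B1} ∩ {B0,B2,B4} ∩ {B0,B5} = {B0}; idom=B0
  B7: preds {B4,B5}: {B0,B2,B4} ∩ {B0,B5} = {B0}; idom=B0
  B8: preds {B0,B7}: {B0} ∩ {B0,B7} = {B0}; idom=B0

Frontier:
  B1←B0: walk · to B0
  B1←B3: walk B3→B1 to B0
  B2←B0: walk · to B0
  B2←B4: walk B4→B2 to B0
  B5←B2: walk B2 to B0
  B5←B3: walk B3→B1 to B0
  B6←B1: walk B1 to B0
  B6←B4: walk B4→B2 to B0
  B6←B5: walk B5 to B0
  B7←B4: walk B4→B2 to B0
  B7←B5: walk B5 to B0
  B8←B0: walk · to B0
  B8←B7: walk B7 to B0
  B0 → ∅
  B1 → {B1,B5,B6}
  B2 → {B2,B5,B6,B7}
  B3 → {B1,B5}
  B4 → {B2,B6,B7}
  B5 → {B6,B7}
  B6 → ∅
  B7 → {B8}
  B8 → ∅

φ for z: defs {B4,B7}
  DF⁺ = {B2,B5,B6,B7,B8}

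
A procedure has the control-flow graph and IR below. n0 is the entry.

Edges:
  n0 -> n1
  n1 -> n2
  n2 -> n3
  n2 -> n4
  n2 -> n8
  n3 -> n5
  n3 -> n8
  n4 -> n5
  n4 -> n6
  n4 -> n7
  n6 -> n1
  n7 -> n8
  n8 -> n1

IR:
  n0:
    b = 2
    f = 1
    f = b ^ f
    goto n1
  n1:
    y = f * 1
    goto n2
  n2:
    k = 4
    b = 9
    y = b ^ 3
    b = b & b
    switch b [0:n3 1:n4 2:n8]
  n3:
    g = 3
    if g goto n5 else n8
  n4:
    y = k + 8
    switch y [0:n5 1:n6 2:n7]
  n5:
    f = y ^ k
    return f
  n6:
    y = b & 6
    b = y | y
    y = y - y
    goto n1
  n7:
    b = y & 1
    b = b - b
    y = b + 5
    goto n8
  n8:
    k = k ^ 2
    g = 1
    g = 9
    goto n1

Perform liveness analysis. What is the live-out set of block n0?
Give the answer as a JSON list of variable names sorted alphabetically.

Answer: ["f"]

Derivation:
Per-block:
  n0: def={b,f} ue=∅
  n1: def={y} ue={f}
  n2: def={b,k,y} ue=∅
  n3: def={g} ue=∅
  n4: def={y} ue={k}
  n5: def={f} ue={k,y}
  n6: def={b,y} ue={b}
  n7: def={b,y} ue={y}
  n8: def={g,k} ue={k}

Live sets:
  n0: in=∅ out={f}
  n1: in={f} out={f}
  n2: in={f} out={b,f,k,y}
  n3: in={f,k,y} out={f,k,y}
  n4: in={b,f,k} out={b,f,k,y}
  n5: in={k,y} out=∅
  n6: in={b,f} out={f}
  n7: in={f,k,y} out={f,k}
  n8: in={f,k} out={f}

live-out(n0) = ["f"]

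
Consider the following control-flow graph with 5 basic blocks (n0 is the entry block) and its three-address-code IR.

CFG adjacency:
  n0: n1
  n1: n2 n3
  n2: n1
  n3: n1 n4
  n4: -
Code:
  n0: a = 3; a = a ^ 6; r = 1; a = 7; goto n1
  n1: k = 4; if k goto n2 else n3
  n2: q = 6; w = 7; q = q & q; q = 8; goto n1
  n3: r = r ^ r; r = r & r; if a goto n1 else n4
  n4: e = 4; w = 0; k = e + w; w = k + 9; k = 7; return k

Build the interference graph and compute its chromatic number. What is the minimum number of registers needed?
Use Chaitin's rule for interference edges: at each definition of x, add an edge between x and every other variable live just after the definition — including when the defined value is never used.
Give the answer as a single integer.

Answer: 4

Working:
Per-block:
  n0 def {a,r} use ∅
  n1 def {k} use ∅
  n2 def {q,w} use ∅
  n3 def {r} use {a,r}
  n4 def {e,k,w} use ∅

Live sets:
  live n0: ∅→{a,r}
  live n1: {a,r}→{a,r}
  live n2: {a,r}→{a,r}
  live n3: {a,r}→{a,r}
  live n4: ∅→∅

Interference:
  a — {k,q,r,w}
  e — {w}
  k — {a,r}
  q — {a,r,w}
  r — {a,k,q,w}
  w — {a,e,q,r}

Registers:
  clique {a,q,r,w} ⇒ need ≥ 4
  4-colouring: R0={a,e}  R1={r}  R2={k,w}  R3={q}
  χ = 4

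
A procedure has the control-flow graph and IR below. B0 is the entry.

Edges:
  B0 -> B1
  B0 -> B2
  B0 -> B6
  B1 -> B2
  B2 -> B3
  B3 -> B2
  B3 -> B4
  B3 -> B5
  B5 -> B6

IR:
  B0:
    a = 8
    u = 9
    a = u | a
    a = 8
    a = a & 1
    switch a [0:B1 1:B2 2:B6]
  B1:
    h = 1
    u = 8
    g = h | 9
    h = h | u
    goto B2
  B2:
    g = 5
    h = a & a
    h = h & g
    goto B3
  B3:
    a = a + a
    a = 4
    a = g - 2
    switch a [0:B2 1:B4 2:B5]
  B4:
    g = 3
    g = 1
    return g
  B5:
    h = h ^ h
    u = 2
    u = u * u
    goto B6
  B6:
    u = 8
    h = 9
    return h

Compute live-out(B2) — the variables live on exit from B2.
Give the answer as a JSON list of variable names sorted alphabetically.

Block summaries:
  B0: def={a,u} ue=∅
  B1: def={g,h,u} ue=∅
  B2: def={g,h} ue={a}
  B3: def={a} ue={a,g}
  B4: def={g} ue=∅
  B5: def={h,u} ue={h}
  B6: def={h,u} ue=∅

Backward fixpoint:
  live B0: ∅→{a}
  live B1: {a}→{a}
  live B2: {a}→{a,g,h}
  live B3: {a,g,h}→{a,h}
  live B4: ∅→∅
  live B5: {h}→∅
  live B6: ∅→∅

live-out(B2) = ["a", "g", "h"]

Answer: ["a", "g", "h"]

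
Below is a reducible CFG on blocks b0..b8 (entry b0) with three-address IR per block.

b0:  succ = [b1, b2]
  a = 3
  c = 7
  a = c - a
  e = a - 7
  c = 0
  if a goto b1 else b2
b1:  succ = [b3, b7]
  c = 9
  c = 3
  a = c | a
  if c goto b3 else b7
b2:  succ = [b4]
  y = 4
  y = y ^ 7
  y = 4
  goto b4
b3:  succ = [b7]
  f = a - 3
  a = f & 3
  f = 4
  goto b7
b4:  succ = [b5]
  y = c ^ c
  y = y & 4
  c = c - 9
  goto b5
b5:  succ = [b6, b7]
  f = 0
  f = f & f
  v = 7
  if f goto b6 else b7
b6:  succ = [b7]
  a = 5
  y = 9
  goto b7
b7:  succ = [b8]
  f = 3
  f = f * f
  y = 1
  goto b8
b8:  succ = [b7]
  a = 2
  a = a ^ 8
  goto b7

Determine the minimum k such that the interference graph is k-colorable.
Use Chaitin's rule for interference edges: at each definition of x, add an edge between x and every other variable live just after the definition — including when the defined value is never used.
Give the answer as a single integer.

Answer: 2

Derivation:
Block summaries:
  b0: {a,c,e} / ∅
  b1: {a,c} / {a}
  b2: {y} / ∅
  b3: {a,f} / {a}
  b4: {c,y} / {c}
  b5: {f,v} / ∅
  b6: {a,y} / ∅
  b7: {f,y} / ∅
  b8: {a} / ∅

Backward fixpoint:
  live b0: ∅→{a,c}
  live b1: {a}→{a}
  live b2: {c}→{c}
  live b3: {a}→∅
  live b4: {c}→∅
  live b5: ∅→∅
  live b6: ∅→∅
  live b7: ∅→∅
  live b8: ∅→∅

Interference:
  a — {c,e}
  c — {a,y}
  e — {a}
  f — {v}
  v — {f}
  y — {c}

Colouring:
  lower bound: {a,c} mutually conflict ⇒ χ ≥ 2
  assign a→r0 c→r1 e→r1 f→r0 v→r1 y→r0 — no edge inside a register ⇒ χ ≤ 2
  χ = 2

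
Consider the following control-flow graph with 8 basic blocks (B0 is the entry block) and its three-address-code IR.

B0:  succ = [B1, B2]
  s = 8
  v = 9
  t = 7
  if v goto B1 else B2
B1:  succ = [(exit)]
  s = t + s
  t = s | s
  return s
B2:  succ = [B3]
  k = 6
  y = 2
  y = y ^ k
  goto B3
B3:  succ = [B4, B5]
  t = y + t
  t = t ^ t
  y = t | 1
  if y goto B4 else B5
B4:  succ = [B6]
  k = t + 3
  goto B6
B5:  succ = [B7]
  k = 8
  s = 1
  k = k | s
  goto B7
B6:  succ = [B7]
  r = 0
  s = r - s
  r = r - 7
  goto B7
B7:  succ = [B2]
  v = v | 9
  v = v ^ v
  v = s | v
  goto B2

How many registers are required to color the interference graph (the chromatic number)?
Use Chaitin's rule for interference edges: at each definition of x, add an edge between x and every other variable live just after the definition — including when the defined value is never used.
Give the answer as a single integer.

Answer: 5

Working:
Per-block:
  B0: {s,t,v} / ∅
  B1: {s,t} / {s,t}
  B2: {k,y} / ∅
  B3: {t,y} / {t,y}
  B4: {k} / {t}
  B5: {k,s} / ∅
  B6: {r,s} / {s}
  B7: {v} / {s,v}

Backward fixpoint:
  B0: in=∅ out={s,t,v}
  B1: in={s,t} out=∅
  B2: in={s,t,v} out={s,t,v,y}
  B3: in={s,t,v,y} out={s,t,v}
  B4: in={s,t,v} out={s,t,v}
  B5: in={t,v} out={s,t,v}
  B6: in={s,t,v} out={s,t,v}
  B7: in={s,t,v} out={s,t,v}

Conflict graph:
  k: {s,t,v,y}
  r: {s,t,v}
  s: {k,r,t,v,y}
  t: {k,r,s,v,y}
  v: {k,r,s,t,y}
  y: {k,s,t,v}

Registers:
  {k,s,t,v,y} pairwise interfere (5-clique) ⇒ χ ≥ 5
  5-colouring: c0={s}  c1={t}  c2={v}  c3={k,r}  c4={y}
  χ = 5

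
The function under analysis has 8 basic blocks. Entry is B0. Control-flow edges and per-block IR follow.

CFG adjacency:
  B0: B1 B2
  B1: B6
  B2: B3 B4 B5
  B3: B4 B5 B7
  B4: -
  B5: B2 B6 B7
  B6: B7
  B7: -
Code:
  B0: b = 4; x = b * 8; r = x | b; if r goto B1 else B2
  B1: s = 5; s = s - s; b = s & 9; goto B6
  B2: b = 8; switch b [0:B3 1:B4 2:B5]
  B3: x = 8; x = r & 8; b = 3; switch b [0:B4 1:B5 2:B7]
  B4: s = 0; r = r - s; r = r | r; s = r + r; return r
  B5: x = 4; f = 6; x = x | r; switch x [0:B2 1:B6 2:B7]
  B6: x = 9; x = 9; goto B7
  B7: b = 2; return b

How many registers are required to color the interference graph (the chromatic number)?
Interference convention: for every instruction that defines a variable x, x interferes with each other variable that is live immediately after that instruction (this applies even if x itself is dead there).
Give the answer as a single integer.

def/use:
  B0: def={b,r,x} ue=∅
  B1: def={b,s} ue=∅
  B2: def={b} ue=∅
  B3: def={b,x} ue={r}
  B4: def={r,s} ue={r}
  B5: def={f,x} ue={r}
  B6: def={x} ue=∅
  B7: def={b} ue=∅

Live sets:
  B0: in=∅ out={r}
  B1: in=∅ out=∅
  B2: in={r} out={r}
  B3: in={r} out={r}
  B4: in={r} out=∅
  B5: in={r} out={r}
  B6: in=∅ out=∅
  B7: in=∅ out=∅

Interference:
  b — {r,x}
  f — {r,x}
  r — {b,f,s,x}
  s — {r}
  x — {b,f,r}

Registers:
  clique {b,r,x} ⇒ need ≥ 3
  assign b→r2 f→r2 r→r0 s→r1 x→r1 — no edge inside a register ⇒ χ ≤ 3
  χ = 3

Answer: 3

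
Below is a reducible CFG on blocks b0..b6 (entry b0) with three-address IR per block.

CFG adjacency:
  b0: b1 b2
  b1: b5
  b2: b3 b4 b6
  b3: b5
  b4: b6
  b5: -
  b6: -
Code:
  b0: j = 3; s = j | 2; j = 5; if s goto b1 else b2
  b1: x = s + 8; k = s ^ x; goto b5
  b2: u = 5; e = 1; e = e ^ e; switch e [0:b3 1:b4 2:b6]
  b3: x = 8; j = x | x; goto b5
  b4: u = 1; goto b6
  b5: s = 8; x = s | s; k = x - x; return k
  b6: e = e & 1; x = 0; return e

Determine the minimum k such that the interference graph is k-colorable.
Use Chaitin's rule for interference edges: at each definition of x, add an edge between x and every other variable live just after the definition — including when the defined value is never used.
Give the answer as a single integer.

Answer: 2

Analysis:
def/use:
  b0 def {j,s} use ∅
  b1 def {k,x} use {s}
  b2 def {e,u} use ∅
  b3 def {j,x} use ∅
  b4 def {u} use ∅
  b5 def {k,s,x} use ∅
  b6 def {e,x} use {e}

Backward fixpoint:
  b0 li=∅ lo={s}
  b1 li={s} lo=∅
  b2 li=∅ lo={e}
  b3 li=∅ lo=∅
  b4 li={e} lo={e}
  b5 li=∅ lo=∅
  b6 li={e} lo=∅

Interfere edges:
  e — {u,x}
  j — {s}
  k — ∅
  s — {j,x}
  u — {e}
  x — {e,s}

Colouring:
  {e,u} pairwise interfere (2-clique) ⇒ χ ≥ 2
  assign e→r0 j→r1 k→r0 s→r0 u→r1 x→r1 — no edge inside a register ⇒ χ ≤ 2
  χ = 2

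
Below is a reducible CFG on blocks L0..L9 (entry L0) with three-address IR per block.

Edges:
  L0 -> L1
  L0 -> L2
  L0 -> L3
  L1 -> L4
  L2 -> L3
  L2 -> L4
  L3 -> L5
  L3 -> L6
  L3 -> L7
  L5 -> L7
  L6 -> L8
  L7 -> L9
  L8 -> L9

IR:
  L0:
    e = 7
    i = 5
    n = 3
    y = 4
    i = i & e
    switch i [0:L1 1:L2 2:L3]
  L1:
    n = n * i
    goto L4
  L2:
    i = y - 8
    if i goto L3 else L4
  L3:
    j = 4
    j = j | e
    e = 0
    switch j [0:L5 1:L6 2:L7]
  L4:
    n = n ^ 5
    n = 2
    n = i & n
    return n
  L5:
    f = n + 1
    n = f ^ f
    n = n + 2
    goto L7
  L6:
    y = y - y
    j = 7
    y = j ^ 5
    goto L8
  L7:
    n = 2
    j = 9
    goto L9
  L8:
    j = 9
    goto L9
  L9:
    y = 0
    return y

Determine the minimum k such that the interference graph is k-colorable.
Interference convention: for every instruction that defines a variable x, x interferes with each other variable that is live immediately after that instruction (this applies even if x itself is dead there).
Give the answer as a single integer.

Per-block:
  L0 def {e,i,n,y} use ∅
  L1 def {n} use {i,n}
  L2 def {i} use {y}
  L3 def {e,j} use {e}
  L4 def {n} use {i,n}
  L5 def {f,n} use {n}
  L6 def {j,y} use {y}
  L7 def {j,n} use ∅
  L8 def {j} use ∅
  L9 def {y} use ∅

Liveness:
  L0 li=∅ lo={e,i,n,y}
  L1 li={i,n} lo={i,n}
  L2 li={e,n,y} lo={e,i,n,y}
  L3 li={e,n,y} lo={n,y}
  L4 li={i,n} lo=∅
  L5 li={n} lo=∅
  L6 li={y} lo=∅
  L7 li=∅ lo=∅
  L8 li=∅ lo=∅
  L9 li=∅ lo=∅

Interference:
  e — {i,j,n,y}
  f — ∅
  i — {e,n,y}
  j — {e,n,y}
  n — {e,i,j,y}
  y — {e,i,j,n}

Chromatic number:
  {e,i,n,y} pairwise interfere (4-clique) ⇒ χ ≥ 4
  assign e→c0 f→c0 i→c3 j→c3 n→c1 y→c2 — no edge inside a register ⇒ χ ≤ 4
  χ = 4

Answer: 4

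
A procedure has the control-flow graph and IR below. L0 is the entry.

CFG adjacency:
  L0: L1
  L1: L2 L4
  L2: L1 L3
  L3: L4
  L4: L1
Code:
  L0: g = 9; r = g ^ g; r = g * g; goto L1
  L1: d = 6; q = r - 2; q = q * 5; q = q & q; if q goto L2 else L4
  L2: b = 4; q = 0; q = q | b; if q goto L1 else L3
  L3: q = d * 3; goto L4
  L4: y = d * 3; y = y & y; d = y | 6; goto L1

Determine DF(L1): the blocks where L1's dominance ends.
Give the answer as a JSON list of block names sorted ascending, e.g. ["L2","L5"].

idom tree: L1←L0 L2←L1 L3←L2 L4←L1
Join-block Dom:
  L1: preds {L0,L2,L4}: {L0} ∩ {L0,L1,L2} ∩ {L0,L1,L4} = {L0}; idom=L0
  L4: preds {L1,L3}: {L0,L1} ∩ {L0,L1,L2,L3} = {L0,L1}; idom=L1

Frontier:
  join L1 pred L0: · stop@L0
  join L1 pred L2: L2→L1 stop@L0
  join L1 pred L4: L4→L1 stop@L0
  join L4 pred L1: · stop@L1
  join L4 pred L3: L3→L2 stop@L1
  L0: DF=∅
  L1: DF={L1}
  L2: DF={L1,L4}
  L3: DF={L4}
  L4: DF={L1}

DF(L1) = ["L1"]

Answer: ["L1"]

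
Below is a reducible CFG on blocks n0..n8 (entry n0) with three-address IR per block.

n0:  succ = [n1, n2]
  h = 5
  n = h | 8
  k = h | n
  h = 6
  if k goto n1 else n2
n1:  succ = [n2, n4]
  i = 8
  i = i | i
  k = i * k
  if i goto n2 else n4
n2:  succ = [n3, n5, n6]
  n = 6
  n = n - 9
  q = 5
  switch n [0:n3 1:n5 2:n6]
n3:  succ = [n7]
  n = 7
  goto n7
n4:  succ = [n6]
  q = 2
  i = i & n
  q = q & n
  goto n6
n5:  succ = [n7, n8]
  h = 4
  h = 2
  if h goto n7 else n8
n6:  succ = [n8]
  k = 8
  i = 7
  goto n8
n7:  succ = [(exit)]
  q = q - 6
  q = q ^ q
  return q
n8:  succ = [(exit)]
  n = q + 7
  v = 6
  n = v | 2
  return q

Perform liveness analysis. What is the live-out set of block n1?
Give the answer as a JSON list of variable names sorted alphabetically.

Block summaries:
  n0 def {h,k,n} use ∅
  n1 def {i,k} use {k}
  n2 def {n,q} use ∅
  n3 def {n} use ∅
  n4 def {i,q} use {i,n}
  n5 def {h} use ∅
  n6 def {i,k} use ∅
  n7 def {q} use {q}
  n8 def {n,v} use {q}

Liveness:
  live n0: ∅→{k,n}
  live n1: {k,n}→{i,n}
  live n2: ∅→{q}
  live n3: {q}→{q}
  live n4: {i,n}→{q}
  live n5: {q}→{q}
  live n6: {q}→{q}
  live n7: {q}→∅
  live n8: {q}→∅

live-out(n1) = ["i", "n"]

Answer: ["i", "n"]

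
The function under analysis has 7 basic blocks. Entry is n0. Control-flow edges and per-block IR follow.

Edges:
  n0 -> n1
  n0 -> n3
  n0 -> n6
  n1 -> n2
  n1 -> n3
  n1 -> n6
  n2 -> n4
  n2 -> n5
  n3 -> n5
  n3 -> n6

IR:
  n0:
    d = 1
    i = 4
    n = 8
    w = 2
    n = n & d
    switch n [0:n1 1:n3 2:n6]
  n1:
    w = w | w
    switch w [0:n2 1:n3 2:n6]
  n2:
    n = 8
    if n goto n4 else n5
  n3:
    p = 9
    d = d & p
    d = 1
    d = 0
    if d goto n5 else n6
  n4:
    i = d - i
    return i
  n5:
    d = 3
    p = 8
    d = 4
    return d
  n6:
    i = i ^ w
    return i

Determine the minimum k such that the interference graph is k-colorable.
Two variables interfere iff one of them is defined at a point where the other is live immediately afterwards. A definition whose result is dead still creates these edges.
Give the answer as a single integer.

Answer: 4

Working:
def/use:
  n0 def {d,i,n,w} use ∅
  n1 def {w} use {w}
  n2 def {n} use ∅
  n3 def {d,p} use {d}
  n4 def {i} use {d,i}
  n5 def {d,p} use ∅
  n6 def {i} use {i,w}

Backward fixpoint:
  n0 li=∅ lo={d,i,w}
  n1 li={d,i,w} lo={d,i,w}
  n2 li={d,i} lo={d,i}
  n3 li={d,i,w} lo={i,w}
  n4 li={d,i} lo=∅
  n5 li=∅ lo=∅
  n6 li={i,w} lo=∅

Conflict graph:
  d: {i,n,p,w}
  i: {d,n,p,w}
  n: {d,i,w}
  p: {d,i,w}
  w: {d,i,n,p}

Registers:
  {d,i,n,w} pairwise interfere (4-clique) ⇒ χ ≥ 4
  assign d→R0 i→R1 n→R3 p→R3 w→R2 — no edge inside a register ⇒ χ ≤ 4
  χ = 4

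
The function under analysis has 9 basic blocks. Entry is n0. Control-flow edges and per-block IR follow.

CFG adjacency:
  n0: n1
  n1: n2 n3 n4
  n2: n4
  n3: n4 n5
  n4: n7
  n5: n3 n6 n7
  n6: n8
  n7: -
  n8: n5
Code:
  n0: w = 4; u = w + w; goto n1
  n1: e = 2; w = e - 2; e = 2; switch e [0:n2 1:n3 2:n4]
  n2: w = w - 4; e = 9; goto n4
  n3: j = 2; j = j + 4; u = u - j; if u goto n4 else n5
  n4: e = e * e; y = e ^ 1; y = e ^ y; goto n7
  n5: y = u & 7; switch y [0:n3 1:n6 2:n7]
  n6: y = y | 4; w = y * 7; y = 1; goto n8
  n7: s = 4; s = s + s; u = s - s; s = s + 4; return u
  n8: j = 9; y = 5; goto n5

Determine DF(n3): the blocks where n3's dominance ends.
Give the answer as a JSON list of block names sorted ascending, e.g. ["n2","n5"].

idom tree: n1←n0 n2←n1 n3←n1 n4←n1 n5←n3 n6←n5 n7←n1 n8←n6
Join-block Dom:
  n3: preds {n1,n5}: {n0,n1} ∩ {n0,n1,n3,n5} = {n0,n1}; idom=n1
  n4: preds {n1,n2,n3}: {n0,n1} ∩ {n0,n1,n2} ∩ {n0,n1,n3} = {n0,n1}; idom=n1
  n5: preds {n3,n8}: {n0,n1,n3} ∩ {n0,n1,n3,n5,n6,n8} = {n0,n1,n3}; idom=n3
  n7: preds {n4,n5}: {n0,n1,n4} ∩ {n0,n1,n3,n5} = {n0,n1}; idom=n1

DF walk-up:
  n3←n1: walk · to n1
  n3←n5: walk n5→n3 to n1
  n4←n1: walk · to n1
  n4←n2: walk n2 to n1
  n4←n3: walk n3 to n1
  n5←n3: walk · to n3
  n5←n8: walk n8→n6→n5 to n3
  n7←n4: walk n4 to n1
  n7←n5: walk n5→n3 to n1
  DF(n0)=∅
  DF(n1)=∅
  DF(n2)={n4}
  DF(n3)={n3,n4,n7}
  DF(n4)={n7}
  DF(n5)={n3,n5,n7}
  DF(n6)={n5}
  DF(n7)=∅
  DF(n8)={n5}

DF(n3) = ["n3", "n4", "n7"]

Answer: ["n3", "n4", "n7"]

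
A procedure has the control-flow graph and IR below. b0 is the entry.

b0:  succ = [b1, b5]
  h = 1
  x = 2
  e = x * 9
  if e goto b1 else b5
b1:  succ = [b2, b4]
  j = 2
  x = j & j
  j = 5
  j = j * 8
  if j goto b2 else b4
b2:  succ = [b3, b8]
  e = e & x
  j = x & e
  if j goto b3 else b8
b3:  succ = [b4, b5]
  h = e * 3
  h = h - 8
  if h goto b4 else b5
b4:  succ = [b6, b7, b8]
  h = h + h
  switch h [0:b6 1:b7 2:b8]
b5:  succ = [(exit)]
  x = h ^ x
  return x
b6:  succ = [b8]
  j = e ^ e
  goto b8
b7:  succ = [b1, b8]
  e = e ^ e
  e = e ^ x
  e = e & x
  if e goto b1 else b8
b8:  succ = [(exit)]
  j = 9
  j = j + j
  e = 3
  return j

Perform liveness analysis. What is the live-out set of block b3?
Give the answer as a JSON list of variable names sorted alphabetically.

Answer: ["e", "h", "x"]

Working:
Per-block:
  b0: def={e,h,x} ue=∅
  b1: def={j,x} ue=∅
  b2: def={e,j} ue={e,x}
  b3: def={h} ue={e}
  b4: def={h} ue={h}
  b5: def={x} ue={h,x}
  b6: def={j} ue={e}
  b7: def={e} ue={e,x}
  b8: def={e,j} ue=∅

Live sets:
  b0 li=∅ lo={e,h,x}
  b1 li={e,h} lo={e,h,x}
  b2 li={e,x} lo={e,x}
  b3 li={e,x} lo={e,h,x}
  b4 li={e,h,x} lo={e,h,x}
  b5 li={h,x} lo=∅
  b6 li={e} lo=∅
  b7 li={e,h,x} lo={e,h}
  b8 li=∅ lo=∅

live-out(b3) = ["e", "h", "x"]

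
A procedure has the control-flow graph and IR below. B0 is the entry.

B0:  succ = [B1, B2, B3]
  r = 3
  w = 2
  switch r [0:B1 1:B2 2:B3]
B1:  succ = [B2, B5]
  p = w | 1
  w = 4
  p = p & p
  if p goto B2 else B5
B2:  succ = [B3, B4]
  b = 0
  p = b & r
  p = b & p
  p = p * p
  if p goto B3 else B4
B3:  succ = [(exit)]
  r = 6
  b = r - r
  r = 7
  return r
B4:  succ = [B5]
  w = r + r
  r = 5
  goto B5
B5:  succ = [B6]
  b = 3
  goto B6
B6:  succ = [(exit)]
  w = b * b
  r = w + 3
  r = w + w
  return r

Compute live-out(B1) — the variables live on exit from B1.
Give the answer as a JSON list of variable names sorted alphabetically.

def/use:
  B0: {r,w} / ∅
  B1: {p,w} / {w}
  B2: {b,p} / {r}
  B3: {b,r} / ∅
  B4: {r,w} / {r}
  B5: {b} / ∅
  B6: {r,w} / {b}

Backward fixpoint:
  B0 li=∅ lo={r,w}
  B1 li={r,w} lo={r}
  B2 li={r} lo={r}
  B3 li=∅ lo=∅
  B4 li={r} lo=∅
  B5 li=∅ lo={b}
  B6 li={b} lo=∅

live-out(B1) = ["r"]

Answer: ["r"]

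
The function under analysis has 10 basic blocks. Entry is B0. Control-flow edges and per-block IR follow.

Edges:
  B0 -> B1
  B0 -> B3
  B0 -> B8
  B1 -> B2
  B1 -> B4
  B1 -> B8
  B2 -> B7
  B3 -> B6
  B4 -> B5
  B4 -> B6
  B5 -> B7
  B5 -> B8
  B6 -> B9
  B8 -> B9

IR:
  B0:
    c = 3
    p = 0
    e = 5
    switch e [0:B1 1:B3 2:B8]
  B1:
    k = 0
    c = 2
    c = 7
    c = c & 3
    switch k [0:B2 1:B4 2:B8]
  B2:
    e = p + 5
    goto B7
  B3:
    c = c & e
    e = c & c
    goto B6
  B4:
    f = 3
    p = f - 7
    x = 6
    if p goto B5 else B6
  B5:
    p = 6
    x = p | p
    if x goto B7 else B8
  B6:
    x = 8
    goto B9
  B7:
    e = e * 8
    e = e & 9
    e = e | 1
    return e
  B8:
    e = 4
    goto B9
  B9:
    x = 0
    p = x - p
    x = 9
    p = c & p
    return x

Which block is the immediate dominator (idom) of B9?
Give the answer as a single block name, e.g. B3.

Answer: B0

Analysis:
idom tree: B1←B0 B2←B1 B3←B0 B4←B1 B5←B4 B6←B0 B7←B1 B8←B0 B9←B0
Join-block Dom:
  B6: preds {B3,B4}: {B0,B3} ∩ {B0,B1,B4} = {B0}; idom=B0
  B7: preds {B2,B5}: {B0,B1,B2} ∩ {B0,B1,B4,B5} = {B0,B1}; idom=B1
  B8: preds {B0,B1,B5}: {B0} ∩ {B0,B1} ∩ {B0,B1,B4,B5} = {B0}; idom=B0
  B9: preds {B6,B8}: {B0,B6} ∩ {B0,B8} = {B0}; idom=B0

idom(B9) = B0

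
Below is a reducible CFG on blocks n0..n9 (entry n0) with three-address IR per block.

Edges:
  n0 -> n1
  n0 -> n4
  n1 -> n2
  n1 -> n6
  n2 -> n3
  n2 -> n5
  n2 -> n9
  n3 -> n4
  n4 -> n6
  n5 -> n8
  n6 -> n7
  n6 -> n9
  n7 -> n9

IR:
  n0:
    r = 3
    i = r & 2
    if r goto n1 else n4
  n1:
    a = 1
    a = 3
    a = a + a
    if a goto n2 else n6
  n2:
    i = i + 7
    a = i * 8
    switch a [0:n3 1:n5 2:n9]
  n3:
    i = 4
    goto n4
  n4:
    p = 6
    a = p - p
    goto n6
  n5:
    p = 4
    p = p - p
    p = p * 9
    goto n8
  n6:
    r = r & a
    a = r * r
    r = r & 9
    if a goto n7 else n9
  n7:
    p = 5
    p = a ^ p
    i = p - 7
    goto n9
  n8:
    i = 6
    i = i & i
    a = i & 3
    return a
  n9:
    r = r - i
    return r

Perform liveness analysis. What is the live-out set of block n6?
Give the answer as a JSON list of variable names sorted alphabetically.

Answer: ["a", "i", "r"]

Working:
def/use:
  n0: def={i,r} ue=∅
  n1: def={a} ue=∅
  n2: def={a,i} ue={i}
  n3: def={i} ue=∅
  n4: def={a,p} ue=∅
  n5: def={p} ue=∅
  n6: def={a,r} ue={a,r}
  n7: def={i,p} ue={a}
  n8: def={a,i} ue=∅
  n9: def={r} ue={i,r}

Live sets:
  n0: in=∅ out={i,r}
  n1: in={i,r} out={a,i,r}
  n2: in={i,r} out={i,r}
  n3: in={r} out={i,r}
  n4: in={i,r} out={a,i,r}
  n5: in=∅ out=∅
  n6: in={a,i,r} out={a,i,r}
  n7: in={a,r} out={i,r}
  n8: in=∅ out=∅
  n9: in={i,r} out=∅

live-out(n6) = ["a", "i", "r"]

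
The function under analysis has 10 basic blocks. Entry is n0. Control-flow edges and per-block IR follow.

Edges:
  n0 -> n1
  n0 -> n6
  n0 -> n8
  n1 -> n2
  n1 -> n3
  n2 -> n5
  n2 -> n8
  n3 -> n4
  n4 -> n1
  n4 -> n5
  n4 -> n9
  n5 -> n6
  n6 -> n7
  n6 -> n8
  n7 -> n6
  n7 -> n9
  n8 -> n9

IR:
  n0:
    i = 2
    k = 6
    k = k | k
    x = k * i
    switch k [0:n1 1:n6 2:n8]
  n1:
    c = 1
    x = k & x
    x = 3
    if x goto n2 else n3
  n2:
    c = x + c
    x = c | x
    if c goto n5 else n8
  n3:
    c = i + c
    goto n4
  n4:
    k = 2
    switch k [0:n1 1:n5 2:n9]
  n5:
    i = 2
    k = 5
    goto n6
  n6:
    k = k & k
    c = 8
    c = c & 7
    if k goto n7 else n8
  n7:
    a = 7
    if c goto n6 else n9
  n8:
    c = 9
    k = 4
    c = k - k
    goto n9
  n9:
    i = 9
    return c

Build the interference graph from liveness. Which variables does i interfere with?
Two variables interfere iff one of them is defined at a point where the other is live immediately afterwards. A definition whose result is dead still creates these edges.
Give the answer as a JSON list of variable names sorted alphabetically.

Answer: ["c", "k", "x"]

Analysis:
def/use:
  n0 def {i,k,x} use ∅
  n1 def {c,x} use {k,x}
  n2 def {c,x} use {c,x}
  n3 def {c} use {c,i}
  n4 def {k} use ∅
  n5 def {i,k} use ∅
  n6 def {c,k} use {k}
  n7 def {a} use {c}
  n8 def {c,k} use ∅
  n9 def {i} use {c}

Liveness:
  n0 li=∅ lo={i,k,x}
  n1 li={i,k,x} lo={c,i,x}
  n2 li={c,x} lo=∅
  n3 li={c,i,x} lo={c,i,x}
  n4 li={c,i,x} lo={c,i,k,x}
  n5 li=∅ lo={k}
  n6 li={k} lo={c,k}
  n7 li={c,k} lo={c,k}
  n8 li=∅ lo={c}
  n9 li={c} lo=∅

Interfere edges:
  a↔{c,k}
  c↔{a,i,k,x}
  i↔{c,k,x}
  k↔{a,c,i,x}
  x↔{c,i,k}

N(i) = ["c", "k", "x"]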